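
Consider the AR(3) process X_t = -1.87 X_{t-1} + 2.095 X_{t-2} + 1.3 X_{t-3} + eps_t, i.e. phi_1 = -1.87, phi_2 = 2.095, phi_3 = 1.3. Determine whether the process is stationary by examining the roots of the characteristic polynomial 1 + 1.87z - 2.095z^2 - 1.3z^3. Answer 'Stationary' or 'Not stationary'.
\text{Not stationary}

The AR(p) characteristic polynomial is P(z) = 1 + 1.87z - 2.095z^2 - 1.3z^3.
Stationarity requires all roots to lie outside the unit circle, i.e. |z| > 1 for every root.
Degree 3: look for a simple real root z0 first, then factor out (1 - z/z0) and solve the remaining quadratic.
Testing z0 = -0.4: P(-0.4) = 1 + (1.87)(-0.4) + (-2.095)(-0.4)^2 + (-1.3)(-0.4)^3
  = 1 + (-0.748) + (-0.3352) + (0.0832) = 0.  So z_0 = -0.4 is a root, |z_0| = 0.4.
Divide out the factor (1 + 2.5 z) = (1 - z/z0) (since 1/z0 = -2.5):
  P(z) = (1 + 2.5 z)(1 + (-0.63) z + (-0.52) z^2)
  [check: z-coef -0.63 - (-2.5) = 1.87; z^2-coef -0.52 - (-2.5)(-0.63) = -2.095; z^3-coef -(-2.5)(-0.52) = -1.3.]
Remaining roots from the quadratic factor 1 + (-0.63) z + (-0.52) z^2:
  Set 1 + (-0.63) z + (-0.52) z^2 = 0, i.e. a z^2 + b z + c = 0 with a = -0.52, b = -0.63, c = 1.
  Discriminant D = b^2 - 4ac = (-0.63)^2 - 4*(-0.52)*1 = 0.3969 - (-2.08) = 2.4769.
  D >= 0, so the roots are real: z = (-b +/- sqrt(D)) / (2a) = (0.63 +/- 1.573817) / (-1.04).
    z_1 = (0.63 + 1.573817) / (-1.04) = -2.1191,   |z_1| = 2.1191.
    z_2 = (0.63 - 1.573817) / (-1.04) = 0.9075,   |z_2| = 0.9075.
Moduli of all roots: 0.4000, 2.1191, 0.9075.
All moduli strictly greater than 1? No.
Verdict: Not stationary.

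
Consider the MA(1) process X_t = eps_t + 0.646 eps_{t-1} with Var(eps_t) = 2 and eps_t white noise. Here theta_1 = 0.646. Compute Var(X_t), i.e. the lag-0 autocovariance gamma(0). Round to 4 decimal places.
\gamma(0) = 2.8346

For an MA(q) process X_t = eps_t + sum_i theta_i eps_{t-i} with
Var(eps_t) = sigma^2, the variance is
  gamma(0) = sigma^2 * (1 + sum_i theta_i^2).
  sum_i theta_i^2 = (0.646)^2 = 0.417316.
  gamma(0) = 2 * (1 + 0.417316) = 2 * 1.417316 = 2.834632, which rounds to 2.8346.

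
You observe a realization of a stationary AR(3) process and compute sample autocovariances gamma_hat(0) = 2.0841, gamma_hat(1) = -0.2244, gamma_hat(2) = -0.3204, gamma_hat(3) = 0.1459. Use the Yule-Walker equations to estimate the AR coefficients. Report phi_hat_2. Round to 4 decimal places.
\hat\phi_{2} = -0.1630

The Yule-Walker equations for an AR(p) process read, in matrix form,
  Gamma_p phi = r_p,   with   (Gamma_p)_{ij} = gamma(|i - j|),
                       (r_p)_i = gamma(i),   i,j = 1..p.
Substitute the sample gammas (Toeplitz matrix and right-hand side of size 3):
  Gamma_p = [[2.0841, -0.2244, -0.3204], [-0.2244, 2.0841, -0.2244], [-0.3204, -0.2244, 2.0841]]
  r_p     = [-0.2244, -0.3204, 0.1459]
Written out (R1..R3):
  (R1) 2.0841 phi_1 - 0.2244 phi_2 - 0.3204 phi_3 = -0.2244
  (R2) -0.2244 phi_1 + 2.0841 phi_2 - 0.2244 phi_3 = -0.3204
  (R3) -0.3204 phi_1 - 0.2244 phi_2 + 2.0841 phi_3 = 0.1459
Gaussian elimination:
  R2 <- R2 - (-0.2244/2.0841) R1 = R2 - (-0.107672) R1:  2.059938 phi_2 - 0.258898 phi_3 = -0.344562
  R3 <- R3 - (-0.3204/2.0841) R1 = R3 - (-0.153735) R1:  -0.258898 phi_2 + 2.034843 phi_3 = 0.111402
  R3 <- R3 - (-0.258898/2.059938) R2 = R3 - (-0.125683) R2:  2.002304 phi_3 = 0.068096
Back-substitution:
  phi_hat_3 = 0.068096 / 2.002304 = 0.034009
  phi_hat_2 = (-0.344562 - (-0.258898)(0.034009)) / 2.059938 = -0.162994
  phi_hat_1 = (-0.2244 - (-0.2244)(-0.162994) - (-0.3204)(0.034009)) / 2.0841 = -0.119994
So phi_hat = [-0.1200, -0.1630, 0.0340].
Therefore phi_hat_2 = -0.1630.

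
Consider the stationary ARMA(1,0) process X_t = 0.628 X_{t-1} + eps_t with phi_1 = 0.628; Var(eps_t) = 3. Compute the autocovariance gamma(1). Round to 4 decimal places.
\gamma(1) = 3.1109

Multiply the model equation by X_{t-k} and take expectations. With theta_0 = psi_0 = 1 and psi_j the MA(infinity) weights, this gives
  gamma(k) - sum_i phi_i gamma(k-i) = c_k,
  c_k = sigma^2 * sum_{j=k..q} theta_j psi_{j-k}   (c_k = 0 for k > q),
using gamma(-m) = gamma(m).
Pure AR (q = 0): c_0 = sigma^2 = 3, c_k = 0 for k >= 1.
Equations for k = 0 and k = 1 (AR order 1):
  gamma(0) = phi_1 gamma(1) + c_0
  gamma(1) = phi_1 gamma(0) + c_1
Substituting the second into the first: gamma(0) (1 - phi_1^2) = c_0 + phi_1 c_1, so
  gamma(0) = c_0 / (1 - phi_1^2) = 3 / (1 - (0.628)^2) = 3 / 0.605616 = 4.953634.
  gamma(1) = phi_1 gamma(0) = (0.628)(4.953634) = 3.110882.
Therefore gamma(1) = 3.1109 (to 4 decimal places).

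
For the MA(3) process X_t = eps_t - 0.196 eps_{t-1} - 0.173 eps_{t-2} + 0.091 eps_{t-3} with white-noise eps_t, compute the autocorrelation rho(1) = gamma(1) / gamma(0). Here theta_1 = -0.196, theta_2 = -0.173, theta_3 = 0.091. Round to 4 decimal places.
\rho(1) = -0.1652

For an MA(q) process with theta_0 = 1, the autocovariance is
  gamma(k) = sigma^2 * sum_{i=0..q-k} theta_i * theta_{i+k},
and rho(k) = gamma(k) / gamma(0). Sigma^2 cancels.
  numerator   = (1)*(-0.196) + (-0.196)*(-0.173) + (-0.173)*(0.091) = -0.177835.
  denominator = (1)^2 + (-0.196)^2 + (-0.173)^2 + (0.091)^2 = 1.076626.
  rho(1) = -0.177835 / 1.076626 = -0.1652.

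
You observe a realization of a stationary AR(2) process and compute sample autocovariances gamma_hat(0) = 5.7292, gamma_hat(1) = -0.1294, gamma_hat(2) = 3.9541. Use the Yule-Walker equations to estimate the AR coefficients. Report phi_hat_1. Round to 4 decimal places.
\hat\phi_{1} = -0.0070

The Yule-Walker equations for an AR(p) process read, in matrix form,
  Gamma_p phi = r_p,   with   (Gamma_p)_{ij} = gamma(|i - j|),
                       (r_p)_i = gamma(i),   i,j = 1..p.
Substitute the sample gammas (Toeplitz matrix and right-hand side of size 2):
  Gamma_p = [[5.7292, -0.1294], [-0.1294, 5.7292]]
  r_p     = [-0.1294, 3.9541]
Written out:
  5.7292 phi_1 - 0.1294 phi_2 = -0.1294
  -0.1294 phi_1 + 5.7292 phi_2 = 3.9541
Solve by Cramer's rule:
  det = gamma(0)^2 - gamma(1)^2 = (5.7292)^2 - (-0.1294)^2 = 32.82373264 - 0.01674436 = 32.80698828
  phi_hat_1 = [gamma(1) gamma(0) - gamma(1) gamma(2)] / det = [(-0.1294)(5.7292) - (-0.1294)(3.9541)] / 32.80698828 = -0.22969794 / 32.80698828 = -0.007
  phi_hat_2 = [gamma(0) gamma(2) - gamma(1)^2] / det = [(5.7292)(3.9541) - (-0.1294)^2] / 32.80698828 = 22.63708536 / 32.80698828 = 0.69
So phi_hat = [-0.0070, 0.6900].
Therefore phi_hat_1 = -0.0070.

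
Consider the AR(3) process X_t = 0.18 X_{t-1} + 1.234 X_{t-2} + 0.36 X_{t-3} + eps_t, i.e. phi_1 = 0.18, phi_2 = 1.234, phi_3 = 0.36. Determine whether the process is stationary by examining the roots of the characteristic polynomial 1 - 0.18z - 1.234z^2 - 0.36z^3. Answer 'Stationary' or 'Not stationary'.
\text{Not stationary}

The AR(p) characteristic polynomial is P(z) = 1 - 0.18z - 1.234z^2 - 0.36z^3.
Stationarity requires all roots to lie outside the unit circle, i.e. |z| > 1 for every root.
Degree 3: look for a simple real root z0 first, then factor out (1 - z/z0) and solve the remaining quadratic.
Testing z0 = -1.25: P(-1.25) = 1 + (-0.18)(-1.25) + (-1.234)(-1.25)^2 + (-0.36)(-1.25)^3
  = 1 + (0.225) + (-1.928125) + (0.703125) = 0.  So z_0 = -1.25 is a root, |z_0| = 1.25.
Divide out the factor (1 + 0.8 z) = (1 - z/z0) (since 1/z0 = -0.8):
  P(z) = (1 + 0.8 z)(1 + (-0.98) z + (-0.45) z^2)
  [check: z-coef -0.98 - (-0.8) = -0.18; z^2-coef -0.45 - (-0.8)(-0.98) = -1.234; z^3-coef -(-0.8)(-0.45) = -0.36.]
Remaining roots from the quadratic factor 1 + (-0.98) z + (-0.45) z^2:
  Set 1 + (-0.98) z + (-0.45) z^2 = 0, i.e. a z^2 + b z + c = 0 with a = -0.45, b = -0.98, c = 1.
  Discriminant D = b^2 - 4ac = (-0.98)^2 - 4*(-0.45)*1 = 0.9604 - (-1.8) = 2.7604.
  D >= 0, so the roots are real: z = (-b +/- sqrt(D)) / (2a) = (0.98 +/- 1.661445) / (-0.9).
    z_1 = (0.98 + 1.661445) / (-0.9) = -2.9349,   |z_1| = 2.9349.
    z_2 = (0.98 - 1.661445) / (-0.9) = 0.7572,   |z_2| = 0.7572.
Moduli of all roots: 1.2500, 2.9349, 0.7572.
All moduli strictly greater than 1? No.
Verdict: Not stationary.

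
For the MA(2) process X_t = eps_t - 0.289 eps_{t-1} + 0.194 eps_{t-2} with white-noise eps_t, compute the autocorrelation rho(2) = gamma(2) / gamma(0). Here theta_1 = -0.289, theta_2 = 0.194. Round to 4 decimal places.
\rho(2) = 0.1730

For an MA(q) process with theta_0 = 1, the autocovariance is
  gamma(k) = sigma^2 * sum_{i=0..q-k} theta_i * theta_{i+k},
and rho(k) = gamma(k) / gamma(0). Sigma^2 cancels.
  numerator   = (1)*(0.194) = 0.194.
  denominator = (1)^2 + (-0.289)^2 + (0.194)^2 = 1.121157.
  rho(2) = 0.194 / 1.121157 = 0.1730.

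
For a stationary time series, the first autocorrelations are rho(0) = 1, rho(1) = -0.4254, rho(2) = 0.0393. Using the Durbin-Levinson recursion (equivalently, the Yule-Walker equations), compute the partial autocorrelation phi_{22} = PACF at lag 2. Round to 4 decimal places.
\phi_{22} = -0.1730

The PACF at lag k is phi_{kk}, the last component of the solution
to the Yule-Walker system G_k phi = r_k where
  (G_k)_{ij} = rho(|i - j|), (r_k)_i = rho(i), i,j = 1..k.
Equivalently, Durbin-Levinson gives phi_{kk} iteratively:
  phi_{11} = rho(1)
  phi_{kk} = [rho(k) - sum_{j=1..k-1} phi_{k-1,j} rho(k-j)]
            / [1 - sum_{j=1..k-1} phi_{k-1,j} rho(j)],
  phi_{k,j} = phi_{k-1,j} - phi_{kk} phi_{k-1,k-j},  j = 1..k-1.
Step k = 1:
  phi_11 = rho(1) = -0.4254.
Step k = 2:
  phi_22 = [rho(2) - phi_11 rho(1)] / [1 - phi_11 rho(1)] = [0.0393 - (-0.4254)(-0.4254)] / [1 - (-0.4254)(-0.4254)]
         = -0.14166516 / 0.81903484 = -0.173.
Therefore phi_{22} = -0.1730.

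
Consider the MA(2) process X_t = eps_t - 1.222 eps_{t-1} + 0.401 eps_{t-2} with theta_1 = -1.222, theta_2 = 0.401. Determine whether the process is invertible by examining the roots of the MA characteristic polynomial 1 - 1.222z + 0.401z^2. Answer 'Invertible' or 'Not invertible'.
\text{Invertible}

The MA(q) characteristic polynomial is P(z) = 1 - 1.222z + 0.401z^2.
Invertibility requires all roots to lie outside the unit circle, i.e. |z| > 1 for every root.
Set 1 + (-1.222) z + (0.401) z^2 = 0, i.e. a z^2 + b z + c = 0 with a = 0.401, b = -1.222, c = 1.
Discriminant D = b^2 - 4ac = (-1.222)^2 - 4*(0.401)*1 = 1.493284 - (1.604) = -0.110716.
D < 0, so the roots are the complex-conjugate pair z = (-b +/- i sqrt(-D)) / (2a) = 1.5237 +/- 0.4149i.
For a conjugate pair |z|^2 = z * conj(z) = (product of roots) = c/a = 1/(0.401) = 2.493766, so |z| = sqrt(2.493766) = 1.5792 for both roots.
Moduli of all roots: 1.5792, 1.5792.
All moduli strictly greater than 1? Yes.
Verdict: Invertible.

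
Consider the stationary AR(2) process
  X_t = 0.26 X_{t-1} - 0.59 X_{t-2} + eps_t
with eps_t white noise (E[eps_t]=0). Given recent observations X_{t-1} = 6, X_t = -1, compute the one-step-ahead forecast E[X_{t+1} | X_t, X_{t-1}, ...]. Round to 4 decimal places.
E[X_{t+1} \mid \mathcal F_t] = -3.8000

For an AR(p) model X_t = c + sum_i phi_i X_{t-i} + eps_t, the
one-step-ahead conditional mean is
  E[X_{t+1} | X_t, ...] = c + sum_i phi_i X_{t+1-i}.
Substitute known values:
  E[X_{t+1} | ...] = (0.26) * (-1) + (-0.59) * (6)
                   = -3.8000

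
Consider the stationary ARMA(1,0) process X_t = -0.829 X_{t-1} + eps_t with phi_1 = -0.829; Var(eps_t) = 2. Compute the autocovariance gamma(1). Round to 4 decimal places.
\gamma(1) = -5.3012

Multiply the model equation by X_{t-k} and take expectations. With theta_0 = psi_0 = 1 and psi_j the MA(infinity) weights, this gives
  gamma(k) - sum_i phi_i gamma(k-i) = c_k,
  c_k = sigma^2 * sum_{j=k..q} theta_j psi_{j-k}   (c_k = 0 for k > q),
using gamma(-m) = gamma(m).
Pure AR (q = 0): c_0 = sigma^2 = 2, c_k = 0 for k >= 1.
Equations for k = 0 and k = 1 (AR order 1):
  gamma(0) = phi_1 gamma(1) + c_0
  gamma(1) = phi_1 gamma(0) + c_1
Substituting the second into the first: gamma(0) (1 - phi_1^2) = c_0 + phi_1 c_1, so
  gamma(0) = c_0 / (1 - phi_1^2) = 2 / (1 - (-0.829)^2) = 2 / 0.312759 = 6.3947.
  gamma(1) = phi_1 gamma(0) = (-0.829)(6.3947) = -5.301206.
Therefore gamma(1) = -5.3012 (to 4 decimal places).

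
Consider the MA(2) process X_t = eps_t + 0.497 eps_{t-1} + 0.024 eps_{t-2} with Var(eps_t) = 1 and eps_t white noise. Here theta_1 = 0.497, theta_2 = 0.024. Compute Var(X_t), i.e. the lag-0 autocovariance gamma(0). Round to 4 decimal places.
\gamma(0) = 1.2476

For an MA(q) process X_t = eps_t + sum_i theta_i eps_{t-i} with
Var(eps_t) = sigma^2, the variance is
  gamma(0) = sigma^2 * (1 + sum_i theta_i^2).
  sum_i theta_i^2 = (0.497)^2 + (0.024)^2 = 0.247009 + 0.000576 = 0.247585.
  gamma(0) = 1 * (1 + 0.247585) = 1 * 1.247585 = 1.247585, which rounds to 1.2476.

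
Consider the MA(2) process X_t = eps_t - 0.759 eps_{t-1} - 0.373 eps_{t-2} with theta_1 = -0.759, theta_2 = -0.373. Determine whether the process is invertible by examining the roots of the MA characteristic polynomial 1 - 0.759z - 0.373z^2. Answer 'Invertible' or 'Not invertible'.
\text{Not invertible}

The MA(q) characteristic polynomial is P(z) = 1 - 0.759z - 0.373z^2.
Invertibility requires all roots to lie outside the unit circle, i.e. |z| > 1 for every root.
Set 1 + (-0.759) z + (-0.373) z^2 = 0, i.e. a z^2 + b z + c = 0 with a = -0.373, b = -0.759, c = 1.
Discriminant D = b^2 - 4ac = (-0.759)^2 - 4*(-0.373)*1 = 0.576081 - (-1.492) = 2.068081.
D >= 0, so the roots are real: z = (-b +/- sqrt(D)) / (2a) = (0.759 +/- 1.438082) / (-0.746).
  z_1 = (0.759 + 1.438082) / (-0.746) = -2.9452,   |z_1| = 2.9452.
  z_2 = (0.759 - 1.438082) / (-0.746) = 0.9103,   |z_2| = 0.9103.
Moduli of all roots: 2.9452, 0.9103.
All moduli strictly greater than 1? No.
Verdict: Not invertible.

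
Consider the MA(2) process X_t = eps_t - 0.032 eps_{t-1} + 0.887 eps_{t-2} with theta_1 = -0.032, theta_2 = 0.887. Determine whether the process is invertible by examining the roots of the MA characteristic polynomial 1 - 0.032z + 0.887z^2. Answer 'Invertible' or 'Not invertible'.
\text{Invertible}

The MA(q) characteristic polynomial is P(z) = 1 - 0.032z + 0.887z^2.
Invertibility requires all roots to lie outside the unit circle, i.e. |z| > 1 for every root.
Set 1 + (-0.032) z + (0.887) z^2 = 0, i.e. a z^2 + b z + c = 0 with a = 0.887, b = -0.032, c = 1.
Discriminant D = b^2 - 4ac = (-0.032)^2 - 4*(0.887)*1 = 0.001024 - (3.548) = -3.546976.
D < 0, so the roots are the complex-conjugate pair z = (-b +/- i sqrt(-D)) / (2a) = 0.018 +/- 1.0616i.
For a conjugate pair |z|^2 = z * conj(z) = (product of roots) = c/a = 1/(0.887) = 1.127396, so |z| = sqrt(1.127396) = 1.0618 for both roots.
Moduli of all roots: 1.0618, 1.0618.
All moduli strictly greater than 1? Yes.
Verdict: Invertible.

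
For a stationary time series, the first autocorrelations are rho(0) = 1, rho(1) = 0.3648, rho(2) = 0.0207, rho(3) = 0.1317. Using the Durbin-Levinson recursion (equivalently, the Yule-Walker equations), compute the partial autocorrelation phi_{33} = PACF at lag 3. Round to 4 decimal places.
\phi_{33} = 0.2000

The PACF at lag k is phi_{kk}, the last component of the solution
to the Yule-Walker system G_k phi = r_k where
  (G_k)_{ij} = rho(|i - j|), (r_k)_i = rho(i), i,j = 1..k.
Equivalently, Durbin-Levinson gives phi_{kk} iteratively:
  phi_{11} = rho(1)
  phi_{kk} = [rho(k) - sum_{j=1..k-1} phi_{k-1,j} rho(k-j)]
            / [1 - sum_{j=1..k-1} phi_{k-1,j} rho(j)],
  phi_{k,j} = phi_{k-1,j} - phi_{kk} phi_{k-1,k-j},  j = 1..k-1.
Step k = 1:
  phi_11 = rho(1) = 0.3648.
Step k = 2:
  phi_22 = [rho(2) - phi_11 rho(1)] / [1 - phi_11 rho(1)] = [0.0207 - (0.3648)(0.3648)] / [1 - (0.3648)(0.3648)]
         = -0.11237904 / 0.86692096 = -0.12963.
  Update: phi_21 = phi_11 - phi_22 phi_11 = 0.3648 - (-0.12963)(0.3648) = 0.412089.
Step k = 3:
  phi_33 = [rho(3) - phi_21 rho(2) - phi_22 rho(1)] / [1 - phi_21 rho(1) - phi_22 rho(2)]
    numerator   = 0.1317 - (0.412089)(0.0207) - (-0.12963)(0.3648) = 0.17045881
    denominator = 1 - (0.412089)(0.3648) - (-0.12963)(0.0207) = 0.85235326
  phi_33 = 0.17045881 / 0.85235326 = 0.2.
Therefore phi_{33} = 0.2000.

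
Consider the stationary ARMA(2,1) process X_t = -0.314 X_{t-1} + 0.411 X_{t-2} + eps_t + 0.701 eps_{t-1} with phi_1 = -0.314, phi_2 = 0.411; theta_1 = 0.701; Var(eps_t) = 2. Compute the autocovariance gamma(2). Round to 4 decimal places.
\gamma(2) = 0.6993

Multiply the model equation by X_{t-k} and take expectations. With theta_0 = psi_0 = 1 and psi_j the MA(infinity) weights, this gives
  gamma(k) - sum_i phi_i gamma(k-i) = c_k,
  c_k = sigma^2 * sum_{j=k..q} theta_j psi_{j-k}   (c_k = 0 for k > q),
using gamma(-m) = gamma(m).
psi-weights needed (psi_j = theta_j + sum_i phi_i psi_{j-i}):
  psi_1 = theta_1 + phi_1 = 0.701 + (-0.314) = 0.387
Right-hand sides:
  c_0 = sigma^2 (1 + theta_1 psi_1) = 2 * (1 + (0.701)(0.387)) = 2 * 1.271287 = 2.542574
  c_1 = sigma^2 theta_1 = 2 * (0.701) = 1.402
  c_2 = 0
Equations for k = 0, 1, 2 (AR order 2, c_2 = 0):
  (E0) gamma(0) = phi_1 gamma(1) + phi_2 gamma(2) + c_0
  (E1) gamma(1) = phi_1 gamma(0) + phi_2 gamma(1) + c_1
  (E2) gamma(2) = phi_1 gamma(1) + phi_2 gamma(0)
From (E1): gamma(1) = A gamma(0) + B with
  A = phi_1 / (1 - phi_2) = -0.314 / 0.589 = -0.533107,   B = c_1 / (1 - phi_2) = 1.402 / 0.589 = 2.380306.
Insert (E2) into (E0): gamma(0) (1 - phi_2^2) = phi_1 (1 + phi_2) gamma(1) + c_0.
  phi_1 (1 + phi_2) = (-0.314)(1.411) = -0.443054,   1 - phi_2^2 = 0.831079.
Replace gamma(1) by A gamma(0) + B and collect gamma(0):
  gamma(0) [0.831079 - (-0.443054)(-0.533107)] = (-0.443054)(2.380306) + 2.542574
  gamma(0) * 0.594884 = 1.48797
  gamma(0) = 1.48797 / 0.594884 = 2.501278.
  gamma(1) = A gamma(0) + B = (-0.533107)(2.501278) + (2.380306) = 1.046857.
  gamma(2) = phi_1 gamma(1) + phi_2 gamma(0) = (-0.314)(1.046857) + (0.411)(2.501278) = 0.699312.
Therefore gamma(2) = 0.6993 (to 4 decimal places).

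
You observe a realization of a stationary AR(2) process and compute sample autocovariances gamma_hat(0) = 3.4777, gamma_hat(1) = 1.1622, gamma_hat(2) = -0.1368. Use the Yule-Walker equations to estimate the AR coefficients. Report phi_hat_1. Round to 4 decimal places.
\hat\phi_{1} = 0.3910

The Yule-Walker equations for an AR(p) process read, in matrix form,
  Gamma_p phi = r_p,   with   (Gamma_p)_{ij} = gamma(|i - j|),
                       (r_p)_i = gamma(i),   i,j = 1..p.
Substitute the sample gammas (Toeplitz matrix and right-hand side of size 2):
  Gamma_p = [[3.4777, 1.1622], [1.1622, 3.4777]]
  r_p     = [1.1622, -0.1368]
Written out:
  3.4777 phi_1 + 1.1622 phi_2 = 1.1622
  1.1622 phi_1 + 3.4777 phi_2 = -0.1368
Solve by Cramer's rule:
  det = gamma(0)^2 - gamma(1)^2 = (3.4777)^2 - (1.1622)^2 = 12.09439729 - 1.35070884 = 10.74368845
  phi_hat_1 = [gamma(1) gamma(0) - gamma(1) gamma(2)] / det = [(1.1622)(3.4777) - (1.1622)(-0.1368)] / 10.74368845 = 4.2007719 / 10.74368845 = 0.391
  phi_hat_2 = [gamma(0) gamma(2) - gamma(1)^2] / det = [(3.4777)(-0.1368) - (1.1622)^2] / 10.74368845 = -1.8264582 / 10.74368845 = -0.17
So phi_hat = [0.3910, -0.1700].
Therefore phi_hat_1 = 0.3910.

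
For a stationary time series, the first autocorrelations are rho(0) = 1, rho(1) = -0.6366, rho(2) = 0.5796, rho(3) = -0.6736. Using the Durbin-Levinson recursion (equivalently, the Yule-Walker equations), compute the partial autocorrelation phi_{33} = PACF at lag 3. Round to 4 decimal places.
\phi_{33} = -0.4160

The PACF at lag k is phi_{kk}, the last component of the solution
to the Yule-Walker system G_k phi = r_k where
  (G_k)_{ij} = rho(|i - j|), (r_k)_i = rho(i), i,j = 1..k.
Equivalently, Durbin-Levinson gives phi_{kk} iteratively:
  phi_{11} = rho(1)
  phi_{kk} = [rho(k) - sum_{j=1..k-1} phi_{k-1,j} rho(k-j)]
            / [1 - sum_{j=1..k-1} phi_{k-1,j} rho(j)],
  phi_{k,j} = phi_{k-1,j} - phi_{kk} phi_{k-1,k-j},  j = 1..k-1.
Step k = 1:
  phi_11 = rho(1) = -0.6366.
Step k = 2:
  phi_22 = [rho(2) - phi_11 rho(1)] / [1 - phi_11 rho(1)] = [0.5796 - (-0.6366)(-0.6366)] / [1 - (-0.6366)(-0.6366)]
         = 0.17434044 / 0.59474044 = 0.293137.
  Update: phi_21 = phi_11 - phi_22 phi_11 = -0.6366 - (0.293137)(-0.6366) = -0.449989.
Step k = 3:
  phi_33 = [rho(3) - phi_21 rho(2) - phi_22 rho(1)] / [1 - phi_21 rho(1) - phi_22 rho(2)]
    numerator   = -0.6736 - (-0.449989)(0.5796) - (0.293137)(-0.6366) = -0.22617536
    denominator = 1 - (-0.449989)(-0.6366) - (0.293137)(0.5796) = 0.5436348
  phi_33 = -0.22617536 / 0.5436348 = -0.416.
Therefore phi_{33} = -0.4160.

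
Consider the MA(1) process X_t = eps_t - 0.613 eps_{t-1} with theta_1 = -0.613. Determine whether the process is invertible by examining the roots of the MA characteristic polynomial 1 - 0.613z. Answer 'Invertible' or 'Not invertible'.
\text{Invertible}

The MA(q) characteristic polynomial is P(z) = 1 - 0.613z.
Invertibility requires all roots to lie outside the unit circle, i.e. |z| > 1 for every root.
This is linear in z: 1 + (-0.613) z = 0  =>  z = -1/(-0.613) = 1.631321,  |z| = 1.631321.
Moduli of all roots: 1.6313.
All moduli strictly greater than 1? Yes.
Verdict: Invertible.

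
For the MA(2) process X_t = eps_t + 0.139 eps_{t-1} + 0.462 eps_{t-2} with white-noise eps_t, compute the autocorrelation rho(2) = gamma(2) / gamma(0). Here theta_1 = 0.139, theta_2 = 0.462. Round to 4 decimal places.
\rho(2) = 0.3748

For an MA(q) process with theta_0 = 1, the autocovariance is
  gamma(k) = sigma^2 * sum_{i=0..q-k} theta_i * theta_{i+k},
and rho(k) = gamma(k) / gamma(0). Sigma^2 cancels.
  numerator   = (1)*(0.462) = 0.462.
  denominator = (1)^2 + (0.139)^2 + (0.462)^2 = 1.232765.
  rho(2) = 0.462 / 1.232765 = 0.3748.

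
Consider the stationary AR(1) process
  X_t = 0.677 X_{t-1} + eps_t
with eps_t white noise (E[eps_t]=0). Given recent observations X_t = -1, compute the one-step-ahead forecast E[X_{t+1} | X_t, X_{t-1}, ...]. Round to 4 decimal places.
E[X_{t+1} \mid \mathcal F_t] = -0.6770

For an AR(p) model X_t = c + sum_i phi_i X_{t-i} + eps_t, the
one-step-ahead conditional mean is
  E[X_{t+1} | X_t, ...] = c + sum_i phi_i X_{t+1-i}.
Substitute known values:
  E[X_{t+1} | ...] = (0.677) * (-1)
                   = -0.6770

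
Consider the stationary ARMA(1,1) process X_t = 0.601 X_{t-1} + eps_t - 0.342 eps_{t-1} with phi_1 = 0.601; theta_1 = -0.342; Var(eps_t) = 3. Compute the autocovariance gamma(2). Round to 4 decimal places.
\gamma(2) = 0.5808

Multiply the model equation by X_{t-k} and take expectations. With theta_0 = psi_0 = 1 and psi_j the MA(infinity) weights, this gives
  gamma(k) - sum_i phi_i gamma(k-i) = c_k,
  c_k = sigma^2 * sum_{j=k..q} theta_j psi_{j-k}   (c_k = 0 for k > q),
using gamma(-m) = gamma(m).
psi-weights needed (psi_j = theta_j + sum_i phi_i psi_{j-i}):
  psi_1 = theta_1 + phi_1 = -0.342 + (0.601) = 0.259
Right-hand sides:
  c_0 = sigma^2 (1 + theta_1 psi_1) = 3 * (1 + (-0.342)(0.259)) = 3 * 0.911422 = 2.734266
  c_1 = sigma^2 theta_1 = 3 * (-0.342) = -1.026
  c_2 = 0
Equations for k = 0 and k = 1 (AR order 1):
  gamma(0) = phi_1 gamma(1) + c_0
  gamma(1) = phi_1 gamma(0) + c_1
Substituting the second into the first: gamma(0) (1 - phi_1^2) = c_0 + phi_1 c_1, so
  gamma(0) = (c_0 + phi_1 c_1) / (1 - phi_1^2) = (2.734266 + (0.601)(-1.026)) / (1 - (0.601)^2) = 2.11764 / 0.638799 = 3.315033.
  gamma(1) = phi_1 gamma(0) + c_1 = (0.601)(3.315033) + (-1.026) = 0.966335.
For k = 2 (> q): gamma(2) = phi_1 gamma(1) = (0.601)(0.966335) = 0.580767.
Therefore gamma(2) = 0.5808 (to 4 decimal places).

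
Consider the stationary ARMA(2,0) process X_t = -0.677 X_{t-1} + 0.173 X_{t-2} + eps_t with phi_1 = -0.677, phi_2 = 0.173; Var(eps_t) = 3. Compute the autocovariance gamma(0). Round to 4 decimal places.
\gamma(0) = 9.3754

Multiply the model equation by X_{t-k} and take expectations. With theta_0 = psi_0 = 1 and psi_j the MA(infinity) weights, this gives
  gamma(k) - sum_i phi_i gamma(k-i) = c_k,
  c_k = sigma^2 * sum_{j=k..q} theta_j psi_{j-k}   (c_k = 0 for k > q),
using gamma(-m) = gamma(m).
Pure AR (q = 0): c_0 = sigma^2 = 3, c_k = 0 for k >= 1.
Equations for k = 0, 1, 2 (AR order 2, c_2 = 0):
  (E0) gamma(0) = phi_1 gamma(1) + phi_2 gamma(2) + c_0
  (E1) gamma(1) = phi_1 gamma(0) + phi_2 gamma(1) + c_1
  (E2) gamma(2) = phi_1 gamma(1) + phi_2 gamma(0)
From (E1): gamma(1) = A gamma(0) + B with
  A = phi_1 / (1 - phi_2) = -0.677 / 0.827 = -0.818622,   B = c_1 / (1 - phi_2) = 0 / 0.827 = 0.
Insert (E2) into (E0): gamma(0) (1 - phi_2^2) = phi_1 (1 + phi_2) gamma(1) + c_0.
  phi_1 (1 + phi_2) = (-0.677)(1.173) = -0.794121,   1 - phi_2^2 = 0.970071.
Replace gamma(1) by A gamma(0) + B and collect gamma(0):
  gamma(0) [0.970071 - (-0.794121)(-0.818622)] = c_0 = 3
  gamma(0) * 0.319986 = 3
  gamma(0) = 3 / 0.319986 = 9.375397.
Therefore gamma(0) = 9.3754 (to 4 decimal places).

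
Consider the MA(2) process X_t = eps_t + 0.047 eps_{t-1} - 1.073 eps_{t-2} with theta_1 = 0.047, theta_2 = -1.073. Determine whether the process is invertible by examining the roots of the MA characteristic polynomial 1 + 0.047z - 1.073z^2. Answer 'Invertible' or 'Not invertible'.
\text{Not invertible}

The MA(q) characteristic polynomial is P(z) = 1 + 0.047z - 1.073z^2.
Invertibility requires all roots to lie outside the unit circle, i.e. |z| > 1 for every root.
Set 1 + (0.047) z + (-1.073) z^2 = 0, i.e. a z^2 + b z + c = 0 with a = -1.073, b = 0.047, c = 1.
Discriminant D = b^2 - 4ac = (0.047)^2 - 4*(-1.073)*1 = 0.002209 - (-4.292) = 4.294209.
D >= 0, so the roots are real: z = (-b +/- sqrt(D)) / (2a) = (-0.047 +/- 2.072247) / (-2.146).
  z_1 = (-0.047 + 2.072247) / (-2.146) = -0.9437,   |z_1| = 0.9437.
  z_2 = (-0.047 - 2.072247) / (-2.146) = 0.9875,   |z_2| = 0.9875.
Moduli of all roots: 0.9437, 0.9875.
All moduli strictly greater than 1? No.
Verdict: Not invertible.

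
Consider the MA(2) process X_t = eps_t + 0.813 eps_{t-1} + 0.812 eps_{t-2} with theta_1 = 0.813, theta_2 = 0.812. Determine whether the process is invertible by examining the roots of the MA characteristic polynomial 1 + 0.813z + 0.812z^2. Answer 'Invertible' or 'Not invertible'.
\text{Invertible}

The MA(q) characteristic polynomial is P(z) = 1 + 0.813z + 0.812z^2.
Invertibility requires all roots to lie outside the unit circle, i.e. |z| > 1 for every root.
Set 1 + (0.813) z + (0.812) z^2 = 0, i.e. a z^2 + b z + c = 0 with a = 0.812, b = 0.813, c = 1.
Discriminant D = b^2 - 4ac = (0.813)^2 - 4*(0.812)*1 = 0.660969 - (3.248) = -2.587031.
D < 0, so the roots are the complex-conjugate pair z = (-b +/- i sqrt(-D)) / (2a) = -0.5006 +/- 0.9904i.
For a conjugate pair |z|^2 = z * conj(z) = (product of roots) = c/a = 1/(0.812) = 1.231527, so |z| = sqrt(1.231527) = 1.1097 for both roots.
Moduli of all roots: 1.1097, 1.1097.
All moduli strictly greater than 1? Yes.
Verdict: Invertible.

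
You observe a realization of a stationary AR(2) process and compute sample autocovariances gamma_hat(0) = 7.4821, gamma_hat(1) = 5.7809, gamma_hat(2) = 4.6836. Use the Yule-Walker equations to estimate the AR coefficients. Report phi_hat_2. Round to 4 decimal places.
\hat\phi_{2} = 0.0720

The Yule-Walker equations for an AR(p) process read, in matrix form,
  Gamma_p phi = r_p,   with   (Gamma_p)_{ij} = gamma(|i - j|),
                       (r_p)_i = gamma(i),   i,j = 1..p.
Substitute the sample gammas (Toeplitz matrix and right-hand side of size 2):
  Gamma_p = [[7.4821, 5.7809], [5.7809, 7.4821]]
  r_p     = [5.7809, 4.6836]
Written out:
  7.4821 phi_1 + 5.7809 phi_2 = 5.7809
  5.7809 phi_1 + 7.4821 phi_2 = 4.6836
Solve by Cramer's rule:
  det = gamma(0)^2 - gamma(1)^2 = (7.4821)^2 - (5.7809)^2 = 55.98182041 - 33.41880481 = 22.5630156
  phi_hat_1 = [gamma(1) gamma(0) - gamma(1) gamma(2)] / det = [(5.7809)(7.4821) - (5.7809)(4.6836)] / 22.5630156 = 16.17784865 / 22.5630156 = 0.717
  phi_hat_2 = [gamma(0) gamma(2) - gamma(1)^2] / det = [(7.4821)(4.6836) - (5.7809)^2] / 22.5630156 = 1.62435875 / 22.5630156 = 0.072
So phi_hat = [0.7170, 0.0720].
Therefore phi_hat_2 = 0.0720.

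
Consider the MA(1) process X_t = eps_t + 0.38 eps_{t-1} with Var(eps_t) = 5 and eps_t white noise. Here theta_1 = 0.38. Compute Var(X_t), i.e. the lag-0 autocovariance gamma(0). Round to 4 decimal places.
\gamma(0) = 5.7220

For an MA(q) process X_t = eps_t + sum_i theta_i eps_{t-i} with
Var(eps_t) = sigma^2, the variance is
  gamma(0) = sigma^2 * (1 + sum_i theta_i^2).
  sum_i theta_i^2 = (0.38)^2 = 0.1444.
  gamma(0) = 5 * (1 + 0.1444) = 5 * 1.1444 = 5.722, which rounds to 5.7220.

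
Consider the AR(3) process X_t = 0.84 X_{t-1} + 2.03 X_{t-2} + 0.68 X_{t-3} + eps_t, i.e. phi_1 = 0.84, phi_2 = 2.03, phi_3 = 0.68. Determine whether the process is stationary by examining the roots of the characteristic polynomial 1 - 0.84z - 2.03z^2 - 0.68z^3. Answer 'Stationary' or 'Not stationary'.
\text{Not stationary}

The AR(p) characteristic polynomial is P(z) = 1 - 0.84z - 2.03z^2 - 0.68z^3.
Stationarity requires all roots to lie outside the unit circle, i.e. |z| > 1 for every root.
Degree 3: look for a simple real root z0 first, then factor out (1 - z/z0) and solve the remaining quadratic.
Testing z0 = -2: P(-2) = 1 + (-0.84)(-2) + (-2.03)(-2)^2 + (-0.68)(-2)^3
  = 1 + (1.68) + (-8.12) + (5.44) = 0.  So z_0 = -2 is a root, |z_0| = 2.
Divide out the factor (1 + 0.5 z) = (1 - z/z0) (since 1/z0 = -0.5):
  P(z) = (1 + 0.5 z)(1 + (-1.34) z + (-1.36) z^2)
  [check: z-coef -1.34 - (-0.5) = -0.84; z^2-coef -1.36 - (-0.5)(-1.34) = -2.03; z^3-coef -(-0.5)(-1.36) = -0.68.]
Remaining roots from the quadratic factor 1 + (-1.34) z + (-1.36) z^2:
  Set 1 + (-1.34) z + (-1.36) z^2 = 0, i.e. a z^2 + b z + c = 0 with a = -1.36, b = -1.34, c = 1.
  Discriminant D = b^2 - 4ac = (-1.34)^2 - 4*(-1.36)*1 = 1.7956 - (-5.44) = 7.2356.
  D >= 0, so the roots are real: z = (-b +/- sqrt(D)) / (2a) = (1.34 +/- 2.689907) / (-2.72).
    z_1 = (1.34 + 2.689907) / (-2.72) = -1.4816,   |z_1| = 1.4816.
    z_2 = (1.34 - 2.689907) / (-2.72) = 0.4963,   |z_2| = 0.4963.
Moduli of all roots: 2.0000, 1.4816, 0.4963.
All moduli strictly greater than 1? No.
Verdict: Not stationary.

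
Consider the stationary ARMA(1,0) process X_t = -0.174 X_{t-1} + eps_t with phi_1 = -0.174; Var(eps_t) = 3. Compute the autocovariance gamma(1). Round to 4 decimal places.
\gamma(1) = -0.5383

Multiply the model equation by X_{t-k} and take expectations. With theta_0 = psi_0 = 1 and psi_j the MA(infinity) weights, this gives
  gamma(k) - sum_i phi_i gamma(k-i) = c_k,
  c_k = sigma^2 * sum_{j=k..q} theta_j psi_{j-k}   (c_k = 0 for k > q),
using gamma(-m) = gamma(m).
Pure AR (q = 0): c_0 = sigma^2 = 3, c_k = 0 for k >= 1.
Equations for k = 0 and k = 1 (AR order 1):
  gamma(0) = phi_1 gamma(1) + c_0
  gamma(1) = phi_1 gamma(0) + c_1
Substituting the second into the first: gamma(0) (1 - phi_1^2) = c_0 + phi_1 c_1, so
  gamma(0) = c_0 / (1 - phi_1^2) = 3 / (1 - (-0.174)^2) = 3 / 0.969724 = 3.093664.
  gamma(1) = phi_1 gamma(0) = (-0.174)(3.093664) = -0.538297.
Therefore gamma(1) = -0.5383 (to 4 decimal places).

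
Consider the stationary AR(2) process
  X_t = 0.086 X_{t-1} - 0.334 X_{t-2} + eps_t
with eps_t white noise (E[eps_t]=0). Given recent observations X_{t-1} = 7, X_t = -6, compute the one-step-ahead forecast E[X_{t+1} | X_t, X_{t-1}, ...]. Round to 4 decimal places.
E[X_{t+1} \mid \mathcal F_t] = -2.8540

For an AR(p) model X_t = c + sum_i phi_i X_{t-i} + eps_t, the
one-step-ahead conditional mean is
  E[X_{t+1} | X_t, ...] = c + sum_i phi_i X_{t+1-i}.
Substitute known values:
  E[X_{t+1} | ...] = (0.086) * (-6) + (-0.334) * (7)
                   = -2.8540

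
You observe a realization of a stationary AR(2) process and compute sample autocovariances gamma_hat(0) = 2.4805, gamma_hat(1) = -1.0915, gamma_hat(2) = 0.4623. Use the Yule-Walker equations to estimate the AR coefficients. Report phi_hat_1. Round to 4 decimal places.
\hat\phi_{1} = -0.4440

The Yule-Walker equations for an AR(p) process read, in matrix form,
  Gamma_p phi = r_p,   with   (Gamma_p)_{ij} = gamma(|i - j|),
                       (r_p)_i = gamma(i),   i,j = 1..p.
Substitute the sample gammas (Toeplitz matrix and right-hand side of size 2):
  Gamma_p = [[2.4805, -1.0915], [-1.0915, 2.4805]]
  r_p     = [-1.0915, 0.4623]
Written out:
  2.4805 phi_1 - 1.0915 phi_2 = -1.0915
  -1.0915 phi_1 + 2.4805 phi_2 = 0.4623
Solve by Cramer's rule:
  det = gamma(0)^2 - gamma(1)^2 = (2.4805)^2 - (-1.0915)^2 = 6.15288025 - 1.19137225 = 4.961508
  phi_hat_1 = [gamma(1) gamma(0) - gamma(1) gamma(2)] / det = [(-1.0915)(2.4805) - (-1.0915)(0.4623)] / 4.961508 = -2.2028653 / 4.961508 = -0.444
  phi_hat_2 = [gamma(0) gamma(2) - gamma(1)^2] / det = [(2.4805)(0.4623) - (-1.0915)^2] / 4.961508 = -0.0446371 / 4.961508 = -0.009
So phi_hat = [-0.4440, -0.0090].
Therefore phi_hat_1 = -0.4440.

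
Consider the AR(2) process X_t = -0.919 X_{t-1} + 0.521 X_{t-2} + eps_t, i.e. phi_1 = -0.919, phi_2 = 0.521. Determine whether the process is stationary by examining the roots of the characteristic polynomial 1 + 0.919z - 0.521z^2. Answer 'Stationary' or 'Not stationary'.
\text{Not stationary}

The AR(p) characteristic polynomial is P(z) = 1 + 0.919z - 0.521z^2.
Stationarity requires all roots to lie outside the unit circle, i.e. |z| > 1 for every root.
Set 1 + (0.919) z + (-0.521) z^2 = 0, i.e. a z^2 + b z + c = 0 with a = -0.521, b = 0.919, c = 1.
Discriminant D = b^2 - 4ac = (0.919)^2 - 4*(-0.521)*1 = 0.844561 - (-2.084) = 2.928561.
D >= 0, so the roots are real: z = (-b +/- sqrt(D)) / (2a) = (-0.919 +/- 1.711304) / (-1.042).
  z_1 = (-0.919 + 1.711304) / (-1.042) = -0.7604,   |z_1| = 0.7604.
  z_2 = (-0.919 - 1.711304) / (-1.042) = 2.5243,   |z_2| = 2.5243.
Moduli of all roots: 0.7604, 2.5243.
All moduli strictly greater than 1? No.
Verdict: Not stationary.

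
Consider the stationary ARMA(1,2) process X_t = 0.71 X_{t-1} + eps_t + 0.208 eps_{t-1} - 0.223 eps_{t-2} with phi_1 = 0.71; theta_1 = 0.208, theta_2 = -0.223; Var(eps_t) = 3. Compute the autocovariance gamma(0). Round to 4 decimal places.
\gamma(0) = 6.6404

Multiply the model equation by X_{t-k} and take expectations. With theta_0 = psi_0 = 1 and psi_j the MA(infinity) weights, this gives
  gamma(k) - sum_i phi_i gamma(k-i) = c_k,
  c_k = sigma^2 * sum_{j=k..q} theta_j psi_{j-k}   (c_k = 0 for k > q),
using gamma(-m) = gamma(m).
psi-weights needed (psi_j = theta_j + sum_i phi_i psi_{j-i}):
  psi_1 = theta_1 + phi_1 = 0.208 + (0.71) = 0.918
  psi_2 = theta_2 + phi_1 psi_1 = -0.223 + (0.71)(0.918) = 0.42878
Right-hand sides:
  c_0 = sigma^2 (1 + theta_1 psi_1 + theta_2 psi_2) = 3 * (1 + (0.208)(0.918) + (-0.223)(0.42878)) = 3 * 1.095326 = 3.285978
  c_1 = sigma^2 (theta_1 + theta_2 psi_1) = 3 * (0.208 + (-0.223)(0.918)) = 0.009858
  c_2 = sigma^2 theta_2 = 3 * (-0.223) = -0.669
Equations for k = 0 and k = 1 (AR order 1):
  gamma(0) = phi_1 gamma(1) + c_0
  gamma(1) = phi_1 gamma(0) + c_1
Substituting the second into the first: gamma(0) (1 - phi_1^2) = c_0 + phi_1 c_1, so
  gamma(0) = (c_0 + phi_1 c_1) / (1 - phi_1^2) = (3.285978 + (0.71)(0.009858)) / (1 - (0.71)^2) = 3.292977 / 0.4959 = 6.640406.
Therefore gamma(0) = 6.6404 (to 4 decimal places).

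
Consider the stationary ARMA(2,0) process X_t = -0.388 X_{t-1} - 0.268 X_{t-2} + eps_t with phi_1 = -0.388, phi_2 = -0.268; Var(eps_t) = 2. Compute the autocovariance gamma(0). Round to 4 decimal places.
\gamma(0) = 2.3774

Multiply the model equation by X_{t-k} and take expectations. With theta_0 = psi_0 = 1 and psi_j the MA(infinity) weights, this gives
  gamma(k) - sum_i phi_i gamma(k-i) = c_k,
  c_k = sigma^2 * sum_{j=k..q} theta_j psi_{j-k}   (c_k = 0 for k > q),
using gamma(-m) = gamma(m).
Pure AR (q = 0): c_0 = sigma^2 = 2, c_k = 0 for k >= 1.
Equations for k = 0, 1, 2 (AR order 2, c_2 = 0):
  (E0) gamma(0) = phi_1 gamma(1) + phi_2 gamma(2) + c_0
  (E1) gamma(1) = phi_1 gamma(0) + phi_2 gamma(1) + c_1
  (E2) gamma(2) = phi_1 gamma(1) + phi_2 gamma(0)
From (E1): gamma(1) = A gamma(0) + B with
  A = phi_1 / (1 - phi_2) = -0.388 / 1.268 = -0.305994,   B = c_1 / (1 - phi_2) = 0 / 1.268 = 0.
Insert (E2) into (E0): gamma(0) (1 - phi_2^2) = phi_1 (1 + phi_2) gamma(1) + c_0.
  phi_1 (1 + phi_2) = (-0.388)(0.732) = -0.284016,   1 - phi_2^2 = 0.928176.
Replace gamma(1) by A gamma(0) + B and collect gamma(0):
  gamma(0) [0.928176 - (-0.284016)(-0.305994)] = c_0 = 2
  gamma(0) * 0.841269 = 2
  gamma(0) = 2 / 0.841269 = 2.377361.
Therefore gamma(0) = 2.3774 (to 4 decimal places).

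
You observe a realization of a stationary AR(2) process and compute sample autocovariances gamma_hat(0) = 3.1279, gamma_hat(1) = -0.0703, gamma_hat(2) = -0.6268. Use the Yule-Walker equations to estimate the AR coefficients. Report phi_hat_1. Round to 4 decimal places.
\hat\phi_{1} = -0.0270

The Yule-Walker equations for an AR(p) process read, in matrix form,
  Gamma_p phi = r_p,   with   (Gamma_p)_{ij} = gamma(|i - j|),
                       (r_p)_i = gamma(i),   i,j = 1..p.
Substitute the sample gammas (Toeplitz matrix and right-hand side of size 2):
  Gamma_p = [[3.1279, -0.0703], [-0.0703, 3.1279]]
  r_p     = [-0.0703, -0.6268]
Written out:
  3.1279 phi_1 - 0.0703 phi_2 = -0.0703
  -0.0703 phi_1 + 3.1279 phi_2 = -0.6268
Solve by Cramer's rule:
  det = gamma(0)^2 - gamma(1)^2 = (3.1279)^2 - (-0.0703)^2 = 9.78375841 - 0.00494209 = 9.77881632
  phi_hat_1 = [gamma(1) gamma(0) - gamma(1) gamma(2)] / det = [(-0.0703)(3.1279) - (-0.0703)(-0.6268)] / 9.77881632 = -0.26395541 / 9.77881632 = -0.027
  phi_hat_2 = [gamma(0) gamma(2) - gamma(1)^2] / det = [(3.1279)(-0.6268) - (-0.0703)^2] / 9.77881632 = -1.96550981 / 9.77881632 = -0.201
So phi_hat = [-0.0270, -0.2010].
Therefore phi_hat_1 = -0.0270.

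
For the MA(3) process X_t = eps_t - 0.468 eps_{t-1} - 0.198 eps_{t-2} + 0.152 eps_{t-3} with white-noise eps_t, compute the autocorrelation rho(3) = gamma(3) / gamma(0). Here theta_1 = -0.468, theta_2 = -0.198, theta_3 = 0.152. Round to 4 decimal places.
\rho(3) = 0.1186

For an MA(q) process with theta_0 = 1, the autocovariance is
  gamma(k) = sigma^2 * sum_{i=0..q-k} theta_i * theta_{i+k},
and rho(k) = gamma(k) / gamma(0). Sigma^2 cancels.
  numerator   = (1)*(0.152) = 0.152.
  denominator = (1)^2 + (-0.468)^2 + (-0.198)^2 + (0.152)^2 = 1.281332.
  rho(3) = 0.152 / 1.281332 = 0.1186.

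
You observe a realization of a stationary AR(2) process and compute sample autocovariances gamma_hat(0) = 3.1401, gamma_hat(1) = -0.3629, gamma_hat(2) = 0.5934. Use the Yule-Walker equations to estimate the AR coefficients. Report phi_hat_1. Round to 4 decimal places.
\hat\phi_{1} = -0.0950

The Yule-Walker equations for an AR(p) process read, in matrix form,
  Gamma_p phi = r_p,   with   (Gamma_p)_{ij} = gamma(|i - j|),
                       (r_p)_i = gamma(i),   i,j = 1..p.
Substitute the sample gammas (Toeplitz matrix and right-hand side of size 2):
  Gamma_p = [[3.1401, -0.3629], [-0.3629, 3.1401]]
  r_p     = [-0.3629, 0.5934]
Written out:
  3.1401 phi_1 - 0.3629 phi_2 = -0.3629
  -0.3629 phi_1 + 3.1401 phi_2 = 0.5934
Solve by Cramer's rule:
  det = gamma(0)^2 - gamma(1)^2 = (3.1401)^2 - (-0.3629)^2 = 9.86022801 - 0.13169641 = 9.7285316
  phi_hat_1 = [gamma(1) gamma(0) - gamma(1) gamma(2)] / det = [(-0.3629)(3.1401) - (-0.3629)(0.5934)] / 9.7285316 = -0.92419743 / 9.7285316 = -0.095
  phi_hat_2 = [gamma(0) gamma(2) - gamma(1)^2] / det = [(3.1401)(0.5934) - (-0.3629)^2] / 9.7285316 = 1.73163893 / 9.7285316 = 0.178
So phi_hat = [-0.0950, 0.1780].
Therefore phi_hat_1 = -0.0950.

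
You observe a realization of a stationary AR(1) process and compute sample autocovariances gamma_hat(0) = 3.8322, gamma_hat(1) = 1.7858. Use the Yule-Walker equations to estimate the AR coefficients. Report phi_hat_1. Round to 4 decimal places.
\hat\phi_{1} = 0.4660

The Yule-Walker equations for an AR(p) process read, in matrix form,
  Gamma_p phi = r_p,   with   (Gamma_p)_{ij} = gamma(|i - j|),
                       (r_p)_i = gamma(i),   i,j = 1..p.
Substitute the sample gammas (Toeplitz matrix and right-hand side of size 1):
  Gamma_p = [[3.8322]]
  r_p     = [1.7858]
With p = 1 this is the single equation gamma(0) phi_1 = gamma(1):
  phi_hat_1 = gamma(1) / gamma(0) = 1.7858 / 3.8322 = 0.4660.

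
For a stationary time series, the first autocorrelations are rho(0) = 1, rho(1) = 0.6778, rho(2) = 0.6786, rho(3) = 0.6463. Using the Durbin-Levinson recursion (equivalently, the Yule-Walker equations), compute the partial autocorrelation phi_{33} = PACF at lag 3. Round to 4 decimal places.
\phi_{33} = 0.2170

The PACF at lag k is phi_{kk}, the last component of the solution
to the Yule-Walker system G_k phi = r_k where
  (G_k)_{ij} = rho(|i - j|), (r_k)_i = rho(i), i,j = 1..k.
Equivalently, Durbin-Levinson gives phi_{kk} iteratively:
  phi_{11} = rho(1)
  phi_{kk} = [rho(k) - sum_{j=1..k-1} phi_{k-1,j} rho(k-j)]
            / [1 - sum_{j=1..k-1} phi_{k-1,j} rho(j)],
  phi_{k,j} = phi_{k-1,j} - phi_{kk} phi_{k-1,k-j},  j = 1..k-1.
Step k = 1:
  phi_11 = rho(1) = 0.6778.
Step k = 2:
  phi_22 = [rho(2) - phi_11 rho(1)] / [1 - phi_11 rho(1)] = [0.6786 - (0.6778)(0.6778)] / [1 - (0.6778)(0.6778)]
         = 0.21918716 / 0.54058716 = 0.405461.
  Update: phi_21 = phi_11 - phi_22 phi_11 = 0.6778 - (0.405461)(0.6778) = 0.402978.
Step k = 3:
  phi_33 = [rho(3) - phi_21 rho(2) - phi_22 rho(1)] / [1 - phi_21 rho(1) - phi_22 rho(2)]
    numerator   = 0.6463 - (0.402978)(0.6786) - (0.405461)(0.6778) = 0.09801724
    denominator = 1 - (0.402978)(0.6778) - (0.405461)(0.6786) = 0.45171525
  phi_33 = 0.09801724 / 0.45171525 = 0.217.
Therefore phi_{33} = 0.2170.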